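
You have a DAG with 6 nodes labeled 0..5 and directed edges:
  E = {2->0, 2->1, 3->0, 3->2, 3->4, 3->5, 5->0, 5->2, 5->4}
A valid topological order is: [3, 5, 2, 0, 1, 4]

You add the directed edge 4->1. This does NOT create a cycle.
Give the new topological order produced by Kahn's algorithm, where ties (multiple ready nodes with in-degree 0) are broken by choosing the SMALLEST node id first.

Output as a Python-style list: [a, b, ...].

Answer: [3, 5, 2, 0, 4, 1]

Derivation:
Old toposort: [3, 5, 2, 0, 1, 4]
Added edge: 4->1
Position of 4 (5) > position of 1 (4). Must reorder: 4 must now come before 1.
Run Kahn's algorithm (break ties by smallest node id):
  initial in-degrees: [3, 2, 2, 0, 2, 1]
  ready (indeg=0): [3]
  pop 3: indeg[0]->2; indeg[2]->1; indeg[4]->1; indeg[5]->0 | ready=[5] | order so far=[3]
  pop 5: indeg[0]->1; indeg[2]->0; indeg[4]->0 | ready=[2, 4] | order so far=[3, 5]
  pop 2: indeg[0]->0; indeg[1]->1 | ready=[0, 4] | order so far=[3, 5, 2]
  pop 0: no out-edges | ready=[4] | order so far=[3, 5, 2, 0]
  pop 4: indeg[1]->0 | ready=[1] | order so far=[3, 5, 2, 0, 4]
  pop 1: no out-edges | ready=[] | order so far=[3, 5, 2, 0, 4, 1]
  Result: [3, 5, 2, 0, 4, 1]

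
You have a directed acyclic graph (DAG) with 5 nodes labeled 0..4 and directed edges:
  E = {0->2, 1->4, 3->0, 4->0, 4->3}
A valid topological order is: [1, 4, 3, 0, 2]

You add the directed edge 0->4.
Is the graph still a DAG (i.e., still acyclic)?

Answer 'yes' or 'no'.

Given toposort: [1, 4, 3, 0, 2]
Position of 0: index 3; position of 4: index 1
New edge 0->4: backward (u after v in old order)
Backward edge: old toposort is now invalid. Check if this creates a cycle.
Does 4 already reach 0? Reachable from 4: [0, 2, 3, 4]. YES -> cycle!
Still a DAG? no

Answer: no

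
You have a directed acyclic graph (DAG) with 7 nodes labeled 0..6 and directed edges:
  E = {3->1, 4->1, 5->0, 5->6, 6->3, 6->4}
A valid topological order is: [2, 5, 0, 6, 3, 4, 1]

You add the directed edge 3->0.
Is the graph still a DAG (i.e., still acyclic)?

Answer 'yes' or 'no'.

Given toposort: [2, 5, 0, 6, 3, 4, 1]
Position of 3: index 4; position of 0: index 2
New edge 3->0: backward (u after v in old order)
Backward edge: old toposort is now invalid. Check if this creates a cycle.
Does 0 already reach 3? Reachable from 0: [0]. NO -> still a DAG (reorder needed).
Still a DAG? yes

Answer: yes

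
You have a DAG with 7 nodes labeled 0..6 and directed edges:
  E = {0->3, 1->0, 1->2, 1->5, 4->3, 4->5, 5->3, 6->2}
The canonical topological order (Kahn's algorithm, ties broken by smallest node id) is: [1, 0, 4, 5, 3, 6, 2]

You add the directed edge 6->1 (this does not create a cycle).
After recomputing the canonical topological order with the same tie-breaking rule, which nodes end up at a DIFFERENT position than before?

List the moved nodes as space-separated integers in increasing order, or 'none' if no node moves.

Answer: 0 1 2 3 4 5 6

Derivation:
Old toposort: [1, 0, 4, 5, 3, 6, 2]
Added edge 6->1
Recompute Kahn (smallest-id tiebreak):
  initial in-degrees: [1, 1, 2, 3, 0, 2, 0]
  ready (indeg=0): [4, 6]
  pop 4: indeg[3]->2; indeg[5]->1 | ready=[6] | order so far=[4]
  pop 6: indeg[1]->0; indeg[2]->1 | ready=[1] | order so far=[4, 6]
  pop 1: indeg[0]->0; indeg[2]->0; indeg[5]->0 | ready=[0, 2, 5] | order so far=[4, 6, 1]
  pop 0: indeg[3]->1 | ready=[2, 5] | order so far=[4, 6, 1, 0]
  pop 2: no out-edges | ready=[5] | order so far=[4, 6, 1, 0, 2]
  pop 5: indeg[3]->0 | ready=[3] | order so far=[4, 6, 1, 0, 2, 5]
  pop 3: no out-edges | ready=[] | order so far=[4, 6, 1, 0, 2, 5, 3]
New canonical toposort: [4, 6, 1, 0, 2, 5, 3]
Compare positions:
  Node 0: index 1 -> 3 (moved)
  Node 1: index 0 -> 2 (moved)
  Node 2: index 6 -> 4 (moved)
  Node 3: index 4 -> 6 (moved)
  Node 4: index 2 -> 0 (moved)
  Node 5: index 3 -> 5 (moved)
  Node 6: index 5 -> 1 (moved)
Nodes that changed position: 0 1 2 3 4 5 6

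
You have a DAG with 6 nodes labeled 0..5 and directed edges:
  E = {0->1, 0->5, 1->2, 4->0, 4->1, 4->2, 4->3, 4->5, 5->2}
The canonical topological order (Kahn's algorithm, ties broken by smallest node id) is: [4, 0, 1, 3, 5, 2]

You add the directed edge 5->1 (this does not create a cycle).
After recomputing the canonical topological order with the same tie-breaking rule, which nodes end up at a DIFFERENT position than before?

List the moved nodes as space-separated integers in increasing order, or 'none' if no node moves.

Answer: 1 3 5

Derivation:
Old toposort: [4, 0, 1, 3, 5, 2]
Added edge 5->1
Recompute Kahn (smallest-id tiebreak):
  initial in-degrees: [1, 3, 3, 1, 0, 2]
  ready (indeg=0): [4]
  pop 4: indeg[0]->0; indeg[1]->2; indeg[2]->2; indeg[3]->0; indeg[5]->1 | ready=[0, 3] | order so far=[4]
  pop 0: indeg[1]->1; indeg[5]->0 | ready=[3, 5] | order so far=[4, 0]
  pop 3: no out-edges | ready=[5] | order so far=[4, 0, 3]
  pop 5: indeg[1]->0; indeg[2]->1 | ready=[1] | order so far=[4, 0, 3, 5]
  pop 1: indeg[2]->0 | ready=[2] | order so far=[4, 0, 3, 5, 1]
  pop 2: no out-edges | ready=[] | order so far=[4, 0, 3, 5, 1, 2]
New canonical toposort: [4, 0, 3, 5, 1, 2]
Compare positions:
  Node 0: index 1 -> 1 (same)
  Node 1: index 2 -> 4 (moved)
  Node 2: index 5 -> 5 (same)
  Node 3: index 3 -> 2 (moved)
  Node 4: index 0 -> 0 (same)
  Node 5: index 4 -> 3 (moved)
Nodes that changed position: 1 3 5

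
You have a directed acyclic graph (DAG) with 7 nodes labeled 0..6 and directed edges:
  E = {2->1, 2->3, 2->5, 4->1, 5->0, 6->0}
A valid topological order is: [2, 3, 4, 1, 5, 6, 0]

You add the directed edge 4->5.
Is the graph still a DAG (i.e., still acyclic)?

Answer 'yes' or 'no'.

Given toposort: [2, 3, 4, 1, 5, 6, 0]
Position of 4: index 2; position of 5: index 4
New edge 4->5: forward
Forward edge: respects the existing order. Still a DAG, same toposort still valid.
Still a DAG? yes

Answer: yes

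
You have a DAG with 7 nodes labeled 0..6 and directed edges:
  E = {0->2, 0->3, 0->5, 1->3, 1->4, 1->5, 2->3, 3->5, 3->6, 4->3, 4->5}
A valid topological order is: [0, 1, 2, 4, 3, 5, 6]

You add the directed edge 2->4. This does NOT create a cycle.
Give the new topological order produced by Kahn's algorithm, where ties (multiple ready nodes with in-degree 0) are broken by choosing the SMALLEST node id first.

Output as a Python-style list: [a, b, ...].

Old toposort: [0, 1, 2, 4, 3, 5, 6]
Added edge: 2->4
Position of 2 (2) < position of 4 (3). Old order still valid.
Run Kahn's algorithm (break ties by smallest node id):
  initial in-degrees: [0, 0, 1, 4, 2, 4, 1]
  ready (indeg=0): [0, 1]
  pop 0: indeg[2]->0; indeg[3]->3; indeg[5]->3 | ready=[1, 2] | order so far=[0]
  pop 1: indeg[3]->2; indeg[4]->1; indeg[5]->2 | ready=[2] | order so far=[0, 1]
  pop 2: indeg[3]->1; indeg[4]->0 | ready=[4] | order so far=[0, 1, 2]
  pop 4: indeg[3]->0; indeg[5]->1 | ready=[3] | order so far=[0, 1, 2, 4]
  pop 3: indeg[5]->0; indeg[6]->0 | ready=[5, 6] | order so far=[0, 1, 2, 4, 3]
  pop 5: no out-edges | ready=[6] | order so far=[0, 1, 2, 4, 3, 5]
  pop 6: no out-edges | ready=[] | order so far=[0, 1, 2, 4, 3, 5, 6]
  Result: [0, 1, 2, 4, 3, 5, 6]

Answer: [0, 1, 2, 4, 3, 5, 6]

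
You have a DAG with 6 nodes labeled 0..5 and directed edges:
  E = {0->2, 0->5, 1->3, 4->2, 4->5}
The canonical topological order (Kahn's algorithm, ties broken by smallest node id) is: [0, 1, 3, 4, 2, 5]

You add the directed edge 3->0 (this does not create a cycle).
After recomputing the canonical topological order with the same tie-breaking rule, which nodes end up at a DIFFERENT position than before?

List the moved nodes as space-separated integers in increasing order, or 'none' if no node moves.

Answer: 0 1 3

Derivation:
Old toposort: [0, 1, 3, 4, 2, 5]
Added edge 3->0
Recompute Kahn (smallest-id tiebreak):
  initial in-degrees: [1, 0, 2, 1, 0, 2]
  ready (indeg=0): [1, 4]
  pop 1: indeg[3]->0 | ready=[3, 4] | order so far=[1]
  pop 3: indeg[0]->0 | ready=[0, 4] | order so far=[1, 3]
  pop 0: indeg[2]->1; indeg[5]->1 | ready=[4] | order so far=[1, 3, 0]
  pop 4: indeg[2]->0; indeg[5]->0 | ready=[2, 5] | order so far=[1, 3, 0, 4]
  pop 2: no out-edges | ready=[5] | order so far=[1, 3, 0, 4, 2]
  pop 5: no out-edges | ready=[] | order so far=[1, 3, 0, 4, 2, 5]
New canonical toposort: [1, 3, 0, 4, 2, 5]
Compare positions:
  Node 0: index 0 -> 2 (moved)
  Node 1: index 1 -> 0 (moved)
  Node 2: index 4 -> 4 (same)
  Node 3: index 2 -> 1 (moved)
  Node 4: index 3 -> 3 (same)
  Node 5: index 5 -> 5 (same)
Nodes that changed position: 0 1 3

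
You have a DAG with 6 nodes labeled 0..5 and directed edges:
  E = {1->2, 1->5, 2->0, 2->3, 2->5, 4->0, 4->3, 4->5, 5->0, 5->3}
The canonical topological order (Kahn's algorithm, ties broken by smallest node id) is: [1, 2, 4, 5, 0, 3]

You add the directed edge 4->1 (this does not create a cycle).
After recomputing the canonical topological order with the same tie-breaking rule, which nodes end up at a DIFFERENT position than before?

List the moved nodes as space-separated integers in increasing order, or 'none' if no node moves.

Old toposort: [1, 2, 4, 5, 0, 3]
Added edge 4->1
Recompute Kahn (smallest-id tiebreak):
  initial in-degrees: [3, 1, 1, 3, 0, 3]
  ready (indeg=0): [4]
  pop 4: indeg[0]->2; indeg[1]->0; indeg[3]->2; indeg[5]->2 | ready=[1] | order so far=[4]
  pop 1: indeg[2]->0; indeg[5]->1 | ready=[2] | order so far=[4, 1]
  pop 2: indeg[0]->1; indeg[3]->1; indeg[5]->0 | ready=[5] | order so far=[4, 1, 2]
  pop 5: indeg[0]->0; indeg[3]->0 | ready=[0, 3] | order so far=[4, 1, 2, 5]
  pop 0: no out-edges | ready=[3] | order so far=[4, 1, 2, 5, 0]
  pop 3: no out-edges | ready=[] | order so far=[4, 1, 2, 5, 0, 3]
New canonical toposort: [4, 1, 2, 5, 0, 3]
Compare positions:
  Node 0: index 4 -> 4 (same)
  Node 1: index 0 -> 1 (moved)
  Node 2: index 1 -> 2 (moved)
  Node 3: index 5 -> 5 (same)
  Node 4: index 2 -> 0 (moved)
  Node 5: index 3 -> 3 (same)
Nodes that changed position: 1 2 4

Answer: 1 2 4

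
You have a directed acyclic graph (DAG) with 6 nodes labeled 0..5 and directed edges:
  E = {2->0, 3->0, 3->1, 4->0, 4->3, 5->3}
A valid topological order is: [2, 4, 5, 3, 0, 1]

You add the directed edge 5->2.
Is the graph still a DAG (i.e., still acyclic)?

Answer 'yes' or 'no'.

Answer: yes

Derivation:
Given toposort: [2, 4, 5, 3, 0, 1]
Position of 5: index 2; position of 2: index 0
New edge 5->2: backward (u after v in old order)
Backward edge: old toposort is now invalid. Check if this creates a cycle.
Does 2 already reach 5? Reachable from 2: [0, 2]. NO -> still a DAG (reorder needed).
Still a DAG? yes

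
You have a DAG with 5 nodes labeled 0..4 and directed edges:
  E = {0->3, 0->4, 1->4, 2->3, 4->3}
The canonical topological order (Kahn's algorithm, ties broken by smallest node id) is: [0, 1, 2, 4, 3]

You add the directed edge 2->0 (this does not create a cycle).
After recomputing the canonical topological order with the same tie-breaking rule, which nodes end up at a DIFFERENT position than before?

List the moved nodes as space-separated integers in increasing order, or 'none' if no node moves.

Answer: 0 1 2

Derivation:
Old toposort: [0, 1, 2, 4, 3]
Added edge 2->0
Recompute Kahn (smallest-id tiebreak):
  initial in-degrees: [1, 0, 0, 3, 2]
  ready (indeg=0): [1, 2]
  pop 1: indeg[4]->1 | ready=[2] | order so far=[1]
  pop 2: indeg[0]->0; indeg[3]->2 | ready=[0] | order so far=[1, 2]
  pop 0: indeg[3]->1; indeg[4]->0 | ready=[4] | order so far=[1, 2, 0]
  pop 4: indeg[3]->0 | ready=[3] | order so far=[1, 2, 0, 4]
  pop 3: no out-edges | ready=[] | order so far=[1, 2, 0, 4, 3]
New canonical toposort: [1, 2, 0, 4, 3]
Compare positions:
  Node 0: index 0 -> 2 (moved)
  Node 1: index 1 -> 0 (moved)
  Node 2: index 2 -> 1 (moved)
  Node 3: index 4 -> 4 (same)
  Node 4: index 3 -> 3 (same)
Nodes that changed position: 0 1 2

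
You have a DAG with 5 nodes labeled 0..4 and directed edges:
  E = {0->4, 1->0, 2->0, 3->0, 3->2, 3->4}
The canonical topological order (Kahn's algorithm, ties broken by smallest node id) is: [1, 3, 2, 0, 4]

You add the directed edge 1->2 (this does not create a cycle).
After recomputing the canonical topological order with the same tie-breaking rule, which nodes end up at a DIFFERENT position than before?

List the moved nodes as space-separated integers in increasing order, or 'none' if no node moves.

Old toposort: [1, 3, 2, 0, 4]
Added edge 1->2
Recompute Kahn (smallest-id tiebreak):
  initial in-degrees: [3, 0, 2, 0, 2]
  ready (indeg=0): [1, 3]
  pop 1: indeg[0]->2; indeg[2]->1 | ready=[3] | order so far=[1]
  pop 3: indeg[0]->1; indeg[2]->0; indeg[4]->1 | ready=[2] | order so far=[1, 3]
  pop 2: indeg[0]->0 | ready=[0] | order so far=[1, 3, 2]
  pop 0: indeg[4]->0 | ready=[4] | order so far=[1, 3, 2, 0]
  pop 4: no out-edges | ready=[] | order so far=[1, 3, 2, 0, 4]
New canonical toposort: [1, 3, 2, 0, 4]
Compare positions:
  Node 0: index 3 -> 3 (same)
  Node 1: index 0 -> 0 (same)
  Node 2: index 2 -> 2 (same)
  Node 3: index 1 -> 1 (same)
  Node 4: index 4 -> 4 (same)
Nodes that changed position: none

Answer: none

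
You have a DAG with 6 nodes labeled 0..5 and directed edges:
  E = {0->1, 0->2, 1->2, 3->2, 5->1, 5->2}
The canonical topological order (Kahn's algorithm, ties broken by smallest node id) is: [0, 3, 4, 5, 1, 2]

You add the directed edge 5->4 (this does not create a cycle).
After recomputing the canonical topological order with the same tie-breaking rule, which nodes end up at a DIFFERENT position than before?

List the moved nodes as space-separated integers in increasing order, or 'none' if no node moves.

Old toposort: [0, 3, 4, 5, 1, 2]
Added edge 5->4
Recompute Kahn (smallest-id tiebreak):
  initial in-degrees: [0, 2, 4, 0, 1, 0]
  ready (indeg=0): [0, 3, 5]
  pop 0: indeg[1]->1; indeg[2]->3 | ready=[3, 5] | order so far=[0]
  pop 3: indeg[2]->2 | ready=[5] | order so far=[0, 3]
  pop 5: indeg[1]->0; indeg[2]->1; indeg[4]->0 | ready=[1, 4] | order so far=[0, 3, 5]
  pop 1: indeg[2]->0 | ready=[2, 4] | order so far=[0, 3, 5, 1]
  pop 2: no out-edges | ready=[4] | order so far=[0, 3, 5, 1, 2]
  pop 4: no out-edges | ready=[] | order so far=[0, 3, 5, 1, 2, 4]
New canonical toposort: [0, 3, 5, 1, 2, 4]
Compare positions:
  Node 0: index 0 -> 0 (same)
  Node 1: index 4 -> 3 (moved)
  Node 2: index 5 -> 4 (moved)
  Node 3: index 1 -> 1 (same)
  Node 4: index 2 -> 5 (moved)
  Node 5: index 3 -> 2 (moved)
Nodes that changed position: 1 2 4 5

Answer: 1 2 4 5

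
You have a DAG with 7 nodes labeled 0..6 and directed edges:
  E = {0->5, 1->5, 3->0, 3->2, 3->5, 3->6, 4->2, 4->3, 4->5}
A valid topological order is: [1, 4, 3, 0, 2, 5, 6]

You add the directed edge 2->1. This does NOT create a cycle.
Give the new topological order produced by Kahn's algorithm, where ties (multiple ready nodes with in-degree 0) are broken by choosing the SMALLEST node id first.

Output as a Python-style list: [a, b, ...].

Answer: [4, 3, 0, 2, 1, 5, 6]

Derivation:
Old toposort: [1, 4, 3, 0, 2, 5, 6]
Added edge: 2->1
Position of 2 (4) > position of 1 (0). Must reorder: 2 must now come before 1.
Run Kahn's algorithm (break ties by smallest node id):
  initial in-degrees: [1, 1, 2, 1, 0, 4, 1]
  ready (indeg=0): [4]
  pop 4: indeg[2]->1; indeg[3]->0; indeg[5]->3 | ready=[3] | order so far=[4]
  pop 3: indeg[0]->0; indeg[2]->0; indeg[5]->2; indeg[6]->0 | ready=[0, 2, 6] | order so far=[4, 3]
  pop 0: indeg[5]->1 | ready=[2, 6] | order so far=[4, 3, 0]
  pop 2: indeg[1]->0 | ready=[1, 6] | order so far=[4, 3, 0, 2]
  pop 1: indeg[5]->0 | ready=[5, 6] | order so far=[4, 3, 0, 2, 1]
  pop 5: no out-edges | ready=[6] | order so far=[4, 3, 0, 2, 1, 5]
  pop 6: no out-edges | ready=[] | order so far=[4, 3, 0, 2, 1, 5, 6]
  Result: [4, 3, 0, 2, 1, 5, 6]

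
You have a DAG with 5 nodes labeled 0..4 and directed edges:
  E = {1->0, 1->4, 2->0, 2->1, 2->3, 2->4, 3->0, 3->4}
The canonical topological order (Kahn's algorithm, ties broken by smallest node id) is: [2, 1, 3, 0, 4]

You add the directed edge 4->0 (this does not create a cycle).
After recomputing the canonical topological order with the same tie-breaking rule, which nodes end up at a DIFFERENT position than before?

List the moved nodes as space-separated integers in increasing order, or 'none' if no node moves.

Old toposort: [2, 1, 3, 0, 4]
Added edge 4->0
Recompute Kahn (smallest-id tiebreak):
  initial in-degrees: [4, 1, 0, 1, 3]
  ready (indeg=0): [2]
  pop 2: indeg[0]->3; indeg[1]->0; indeg[3]->0; indeg[4]->2 | ready=[1, 3] | order so far=[2]
  pop 1: indeg[0]->2; indeg[4]->1 | ready=[3] | order so far=[2, 1]
  pop 3: indeg[0]->1; indeg[4]->0 | ready=[4] | order so far=[2, 1, 3]
  pop 4: indeg[0]->0 | ready=[0] | order so far=[2, 1, 3, 4]
  pop 0: no out-edges | ready=[] | order so far=[2, 1, 3, 4, 0]
New canonical toposort: [2, 1, 3, 4, 0]
Compare positions:
  Node 0: index 3 -> 4 (moved)
  Node 1: index 1 -> 1 (same)
  Node 2: index 0 -> 0 (same)
  Node 3: index 2 -> 2 (same)
  Node 4: index 4 -> 3 (moved)
Nodes that changed position: 0 4

Answer: 0 4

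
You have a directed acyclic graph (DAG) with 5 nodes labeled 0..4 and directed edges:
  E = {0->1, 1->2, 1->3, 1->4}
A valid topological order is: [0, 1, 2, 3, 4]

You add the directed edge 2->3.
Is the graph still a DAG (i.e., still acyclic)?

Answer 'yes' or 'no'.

Given toposort: [0, 1, 2, 3, 4]
Position of 2: index 2; position of 3: index 3
New edge 2->3: forward
Forward edge: respects the existing order. Still a DAG, same toposort still valid.
Still a DAG? yes

Answer: yes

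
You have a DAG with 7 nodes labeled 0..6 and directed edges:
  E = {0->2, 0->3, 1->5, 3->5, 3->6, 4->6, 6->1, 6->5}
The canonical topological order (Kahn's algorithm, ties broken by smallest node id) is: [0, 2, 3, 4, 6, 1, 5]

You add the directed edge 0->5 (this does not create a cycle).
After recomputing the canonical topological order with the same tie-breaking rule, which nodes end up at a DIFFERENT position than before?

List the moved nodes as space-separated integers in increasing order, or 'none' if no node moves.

Answer: none

Derivation:
Old toposort: [0, 2, 3, 4, 6, 1, 5]
Added edge 0->5
Recompute Kahn (smallest-id tiebreak):
  initial in-degrees: [0, 1, 1, 1, 0, 4, 2]
  ready (indeg=0): [0, 4]
  pop 0: indeg[2]->0; indeg[3]->0; indeg[5]->3 | ready=[2, 3, 4] | order so far=[0]
  pop 2: no out-edges | ready=[3, 4] | order so far=[0, 2]
  pop 3: indeg[5]->2; indeg[6]->1 | ready=[4] | order so far=[0, 2, 3]
  pop 4: indeg[6]->0 | ready=[6] | order so far=[0, 2, 3, 4]
  pop 6: indeg[1]->0; indeg[5]->1 | ready=[1] | order so far=[0, 2, 3, 4, 6]
  pop 1: indeg[5]->0 | ready=[5] | order so far=[0, 2, 3, 4, 6, 1]
  pop 5: no out-edges | ready=[] | order so far=[0, 2, 3, 4, 6, 1, 5]
New canonical toposort: [0, 2, 3, 4, 6, 1, 5]
Compare positions:
  Node 0: index 0 -> 0 (same)
  Node 1: index 5 -> 5 (same)
  Node 2: index 1 -> 1 (same)
  Node 3: index 2 -> 2 (same)
  Node 4: index 3 -> 3 (same)
  Node 5: index 6 -> 6 (same)
  Node 6: index 4 -> 4 (same)
Nodes that changed position: none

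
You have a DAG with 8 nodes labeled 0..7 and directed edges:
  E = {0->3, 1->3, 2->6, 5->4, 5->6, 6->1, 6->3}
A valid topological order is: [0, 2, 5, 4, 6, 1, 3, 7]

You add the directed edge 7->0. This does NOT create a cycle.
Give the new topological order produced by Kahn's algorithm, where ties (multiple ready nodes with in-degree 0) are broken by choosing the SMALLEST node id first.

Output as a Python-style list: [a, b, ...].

Answer: [2, 5, 4, 6, 1, 7, 0, 3]

Derivation:
Old toposort: [0, 2, 5, 4, 6, 1, 3, 7]
Added edge: 7->0
Position of 7 (7) > position of 0 (0). Must reorder: 7 must now come before 0.
Run Kahn's algorithm (break ties by smallest node id):
  initial in-degrees: [1, 1, 0, 3, 1, 0, 2, 0]
  ready (indeg=0): [2, 5, 7]
  pop 2: indeg[6]->1 | ready=[5, 7] | order so far=[2]
  pop 5: indeg[4]->0; indeg[6]->0 | ready=[4, 6, 7] | order so far=[2, 5]
  pop 4: no out-edges | ready=[6, 7] | order so far=[2, 5, 4]
  pop 6: indeg[1]->0; indeg[3]->2 | ready=[1, 7] | order so far=[2, 5, 4, 6]
  pop 1: indeg[3]->1 | ready=[7] | order so far=[2, 5, 4, 6, 1]
  pop 7: indeg[0]->0 | ready=[0] | order so far=[2, 5, 4, 6, 1, 7]
  pop 0: indeg[3]->0 | ready=[3] | order so far=[2, 5, 4, 6, 1, 7, 0]
  pop 3: no out-edges | ready=[] | order so far=[2, 5, 4, 6, 1, 7, 0, 3]
  Result: [2, 5, 4, 6, 1, 7, 0, 3]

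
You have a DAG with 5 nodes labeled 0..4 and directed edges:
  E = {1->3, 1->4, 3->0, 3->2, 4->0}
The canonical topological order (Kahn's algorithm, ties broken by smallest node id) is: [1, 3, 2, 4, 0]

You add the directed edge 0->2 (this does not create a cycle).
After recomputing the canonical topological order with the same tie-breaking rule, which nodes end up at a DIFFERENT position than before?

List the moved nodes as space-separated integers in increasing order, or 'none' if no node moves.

Answer: 0 2 4

Derivation:
Old toposort: [1, 3, 2, 4, 0]
Added edge 0->2
Recompute Kahn (smallest-id tiebreak):
  initial in-degrees: [2, 0, 2, 1, 1]
  ready (indeg=0): [1]
  pop 1: indeg[3]->0; indeg[4]->0 | ready=[3, 4] | order so far=[1]
  pop 3: indeg[0]->1; indeg[2]->1 | ready=[4] | order so far=[1, 3]
  pop 4: indeg[0]->0 | ready=[0] | order so far=[1, 3, 4]
  pop 0: indeg[2]->0 | ready=[2] | order so far=[1, 3, 4, 0]
  pop 2: no out-edges | ready=[] | order so far=[1, 3, 4, 0, 2]
New canonical toposort: [1, 3, 4, 0, 2]
Compare positions:
  Node 0: index 4 -> 3 (moved)
  Node 1: index 0 -> 0 (same)
  Node 2: index 2 -> 4 (moved)
  Node 3: index 1 -> 1 (same)
  Node 4: index 3 -> 2 (moved)
Nodes that changed position: 0 2 4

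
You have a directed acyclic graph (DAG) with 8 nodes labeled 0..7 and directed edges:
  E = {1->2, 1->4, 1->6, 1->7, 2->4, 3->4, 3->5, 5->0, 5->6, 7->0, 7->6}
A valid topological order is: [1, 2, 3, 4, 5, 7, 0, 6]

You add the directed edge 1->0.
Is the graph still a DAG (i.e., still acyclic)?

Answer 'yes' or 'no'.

Answer: yes

Derivation:
Given toposort: [1, 2, 3, 4, 5, 7, 0, 6]
Position of 1: index 0; position of 0: index 6
New edge 1->0: forward
Forward edge: respects the existing order. Still a DAG, same toposort still valid.
Still a DAG? yes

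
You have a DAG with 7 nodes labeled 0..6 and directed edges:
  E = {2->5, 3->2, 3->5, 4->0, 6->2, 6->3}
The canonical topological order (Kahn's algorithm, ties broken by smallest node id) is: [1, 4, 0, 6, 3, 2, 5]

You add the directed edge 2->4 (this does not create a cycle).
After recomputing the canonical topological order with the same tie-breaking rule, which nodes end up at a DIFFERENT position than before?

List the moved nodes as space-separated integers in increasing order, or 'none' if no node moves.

Answer: 0 2 3 4 6

Derivation:
Old toposort: [1, 4, 0, 6, 3, 2, 5]
Added edge 2->4
Recompute Kahn (smallest-id tiebreak):
  initial in-degrees: [1, 0, 2, 1, 1, 2, 0]
  ready (indeg=0): [1, 6]
  pop 1: no out-edges | ready=[6] | order so far=[1]
  pop 6: indeg[2]->1; indeg[3]->0 | ready=[3] | order so far=[1, 6]
  pop 3: indeg[2]->0; indeg[5]->1 | ready=[2] | order so far=[1, 6, 3]
  pop 2: indeg[4]->0; indeg[5]->0 | ready=[4, 5] | order so far=[1, 6, 3, 2]
  pop 4: indeg[0]->0 | ready=[0, 5] | order so far=[1, 6, 3, 2, 4]
  pop 0: no out-edges | ready=[5] | order so far=[1, 6, 3, 2, 4, 0]
  pop 5: no out-edges | ready=[] | order so far=[1, 6, 3, 2, 4, 0, 5]
New canonical toposort: [1, 6, 3, 2, 4, 0, 5]
Compare positions:
  Node 0: index 2 -> 5 (moved)
  Node 1: index 0 -> 0 (same)
  Node 2: index 5 -> 3 (moved)
  Node 3: index 4 -> 2 (moved)
  Node 4: index 1 -> 4 (moved)
  Node 5: index 6 -> 6 (same)
  Node 6: index 3 -> 1 (moved)
Nodes that changed position: 0 2 3 4 6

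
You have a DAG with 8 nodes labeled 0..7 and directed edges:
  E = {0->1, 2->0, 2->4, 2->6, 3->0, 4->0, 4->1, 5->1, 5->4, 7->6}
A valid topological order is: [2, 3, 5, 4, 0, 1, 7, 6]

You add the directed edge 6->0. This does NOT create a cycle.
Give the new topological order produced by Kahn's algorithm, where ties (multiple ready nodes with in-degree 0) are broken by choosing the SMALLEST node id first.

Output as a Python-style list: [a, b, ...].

Answer: [2, 3, 5, 4, 7, 6, 0, 1]

Derivation:
Old toposort: [2, 3, 5, 4, 0, 1, 7, 6]
Added edge: 6->0
Position of 6 (7) > position of 0 (4). Must reorder: 6 must now come before 0.
Run Kahn's algorithm (break ties by smallest node id):
  initial in-degrees: [4, 3, 0, 0, 2, 0, 2, 0]
  ready (indeg=0): [2, 3, 5, 7]
  pop 2: indeg[0]->3; indeg[4]->1; indeg[6]->1 | ready=[3, 5, 7] | order so far=[2]
  pop 3: indeg[0]->2 | ready=[5, 7] | order so far=[2, 3]
  pop 5: indeg[1]->2; indeg[4]->0 | ready=[4, 7] | order so far=[2, 3, 5]
  pop 4: indeg[0]->1; indeg[1]->1 | ready=[7] | order so far=[2, 3, 5, 4]
  pop 7: indeg[6]->0 | ready=[6] | order so far=[2, 3, 5, 4, 7]
  pop 6: indeg[0]->0 | ready=[0] | order so far=[2, 3, 5, 4, 7, 6]
  pop 0: indeg[1]->0 | ready=[1] | order so far=[2, 3, 5, 4, 7, 6, 0]
  pop 1: no out-edges | ready=[] | order so far=[2, 3, 5, 4, 7, 6, 0, 1]
  Result: [2, 3, 5, 4, 7, 6, 0, 1]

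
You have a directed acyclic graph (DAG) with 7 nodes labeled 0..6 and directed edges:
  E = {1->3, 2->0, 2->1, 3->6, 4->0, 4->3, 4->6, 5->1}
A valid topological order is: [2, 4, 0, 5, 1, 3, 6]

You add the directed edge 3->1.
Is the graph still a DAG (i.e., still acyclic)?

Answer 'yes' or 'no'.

Given toposort: [2, 4, 0, 5, 1, 3, 6]
Position of 3: index 5; position of 1: index 4
New edge 3->1: backward (u after v in old order)
Backward edge: old toposort is now invalid. Check if this creates a cycle.
Does 1 already reach 3? Reachable from 1: [1, 3, 6]. YES -> cycle!
Still a DAG? no

Answer: no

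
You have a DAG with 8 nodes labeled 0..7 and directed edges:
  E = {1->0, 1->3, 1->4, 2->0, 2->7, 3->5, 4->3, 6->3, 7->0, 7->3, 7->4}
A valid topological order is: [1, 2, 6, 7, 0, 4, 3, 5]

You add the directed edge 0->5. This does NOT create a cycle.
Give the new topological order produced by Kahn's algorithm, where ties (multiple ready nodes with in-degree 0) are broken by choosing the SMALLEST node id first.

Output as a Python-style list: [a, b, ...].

Answer: [1, 2, 6, 7, 0, 4, 3, 5]

Derivation:
Old toposort: [1, 2, 6, 7, 0, 4, 3, 5]
Added edge: 0->5
Position of 0 (4) < position of 5 (7). Old order still valid.
Run Kahn's algorithm (break ties by smallest node id):
  initial in-degrees: [3, 0, 0, 4, 2, 2, 0, 1]
  ready (indeg=0): [1, 2, 6]
  pop 1: indeg[0]->2; indeg[3]->3; indeg[4]->1 | ready=[2, 6] | order so far=[1]
  pop 2: indeg[0]->1; indeg[7]->0 | ready=[6, 7] | order so far=[1, 2]
  pop 6: indeg[3]->2 | ready=[7] | order so far=[1, 2, 6]
  pop 7: indeg[0]->0; indeg[3]->1; indeg[4]->0 | ready=[0, 4] | order so far=[1, 2, 6, 7]
  pop 0: indeg[5]->1 | ready=[4] | order so far=[1, 2, 6, 7, 0]
  pop 4: indeg[3]->0 | ready=[3] | order so far=[1, 2, 6, 7, 0, 4]
  pop 3: indeg[5]->0 | ready=[5] | order so far=[1, 2, 6, 7, 0, 4, 3]
  pop 5: no out-edges | ready=[] | order so far=[1, 2, 6, 7, 0, 4, 3, 5]
  Result: [1, 2, 6, 7, 0, 4, 3, 5]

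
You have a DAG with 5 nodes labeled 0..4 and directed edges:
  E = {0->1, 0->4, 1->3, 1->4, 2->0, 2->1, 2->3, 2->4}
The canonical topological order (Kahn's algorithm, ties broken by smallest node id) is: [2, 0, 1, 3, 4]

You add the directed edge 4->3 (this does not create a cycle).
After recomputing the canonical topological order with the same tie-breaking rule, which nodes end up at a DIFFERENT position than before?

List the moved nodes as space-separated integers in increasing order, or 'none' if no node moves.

Old toposort: [2, 0, 1, 3, 4]
Added edge 4->3
Recompute Kahn (smallest-id tiebreak):
  initial in-degrees: [1, 2, 0, 3, 3]
  ready (indeg=0): [2]
  pop 2: indeg[0]->0; indeg[1]->1; indeg[3]->2; indeg[4]->2 | ready=[0] | order so far=[2]
  pop 0: indeg[1]->0; indeg[4]->1 | ready=[1] | order so far=[2, 0]
  pop 1: indeg[3]->1; indeg[4]->0 | ready=[4] | order so far=[2, 0, 1]
  pop 4: indeg[3]->0 | ready=[3] | order so far=[2, 0, 1, 4]
  pop 3: no out-edges | ready=[] | order so far=[2, 0, 1, 4, 3]
New canonical toposort: [2, 0, 1, 4, 3]
Compare positions:
  Node 0: index 1 -> 1 (same)
  Node 1: index 2 -> 2 (same)
  Node 2: index 0 -> 0 (same)
  Node 3: index 3 -> 4 (moved)
  Node 4: index 4 -> 3 (moved)
Nodes that changed position: 3 4

Answer: 3 4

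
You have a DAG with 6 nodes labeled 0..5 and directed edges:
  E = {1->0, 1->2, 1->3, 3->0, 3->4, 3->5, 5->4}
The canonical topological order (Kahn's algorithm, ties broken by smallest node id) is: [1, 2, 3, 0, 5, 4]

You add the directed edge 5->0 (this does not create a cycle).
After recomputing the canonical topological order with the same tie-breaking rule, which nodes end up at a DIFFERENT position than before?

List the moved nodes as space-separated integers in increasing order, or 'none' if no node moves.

Answer: 0 5

Derivation:
Old toposort: [1, 2, 3, 0, 5, 4]
Added edge 5->0
Recompute Kahn (smallest-id tiebreak):
  initial in-degrees: [3, 0, 1, 1, 2, 1]
  ready (indeg=0): [1]
  pop 1: indeg[0]->2; indeg[2]->0; indeg[3]->0 | ready=[2, 3] | order so far=[1]
  pop 2: no out-edges | ready=[3] | order so far=[1, 2]
  pop 3: indeg[0]->1; indeg[4]->1; indeg[5]->0 | ready=[5] | order so far=[1, 2, 3]
  pop 5: indeg[0]->0; indeg[4]->0 | ready=[0, 4] | order so far=[1, 2, 3, 5]
  pop 0: no out-edges | ready=[4] | order so far=[1, 2, 3, 5, 0]
  pop 4: no out-edges | ready=[] | order so far=[1, 2, 3, 5, 0, 4]
New canonical toposort: [1, 2, 3, 5, 0, 4]
Compare positions:
  Node 0: index 3 -> 4 (moved)
  Node 1: index 0 -> 0 (same)
  Node 2: index 1 -> 1 (same)
  Node 3: index 2 -> 2 (same)
  Node 4: index 5 -> 5 (same)
  Node 5: index 4 -> 3 (moved)
Nodes that changed position: 0 5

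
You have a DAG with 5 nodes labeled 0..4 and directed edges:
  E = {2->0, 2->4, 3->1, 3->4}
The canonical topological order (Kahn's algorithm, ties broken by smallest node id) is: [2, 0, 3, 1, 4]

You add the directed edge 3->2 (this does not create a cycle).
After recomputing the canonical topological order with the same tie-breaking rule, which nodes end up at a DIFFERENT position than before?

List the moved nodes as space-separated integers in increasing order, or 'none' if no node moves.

Old toposort: [2, 0, 3, 1, 4]
Added edge 3->2
Recompute Kahn (smallest-id tiebreak):
  initial in-degrees: [1, 1, 1, 0, 2]
  ready (indeg=0): [3]
  pop 3: indeg[1]->0; indeg[2]->0; indeg[4]->1 | ready=[1, 2] | order so far=[3]
  pop 1: no out-edges | ready=[2] | order so far=[3, 1]
  pop 2: indeg[0]->0; indeg[4]->0 | ready=[0, 4] | order so far=[3, 1, 2]
  pop 0: no out-edges | ready=[4] | order so far=[3, 1, 2, 0]
  pop 4: no out-edges | ready=[] | order so far=[3, 1, 2, 0, 4]
New canonical toposort: [3, 1, 2, 0, 4]
Compare positions:
  Node 0: index 1 -> 3 (moved)
  Node 1: index 3 -> 1 (moved)
  Node 2: index 0 -> 2 (moved)
  Node 3: index 2 -> 0 (moved)
  Node 4: index 4 -> 4 (same)
Nodes that changed position: 0 1 2 3

Answer: 0 1 2 3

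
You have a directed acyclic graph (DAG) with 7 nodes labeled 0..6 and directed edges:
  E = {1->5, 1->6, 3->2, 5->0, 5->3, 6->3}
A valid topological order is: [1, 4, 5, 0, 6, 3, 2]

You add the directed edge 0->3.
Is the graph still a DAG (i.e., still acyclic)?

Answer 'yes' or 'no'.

Given toposort: [1, 4, 5, 0, 6, 3, 2]
Position of 0: index 3; position of 3: index 5
New edge 0->3: forward
Forward edge: respects the existing order. Still a DAG, same toposort still valid.
Still a DAG? yes

Answer: yes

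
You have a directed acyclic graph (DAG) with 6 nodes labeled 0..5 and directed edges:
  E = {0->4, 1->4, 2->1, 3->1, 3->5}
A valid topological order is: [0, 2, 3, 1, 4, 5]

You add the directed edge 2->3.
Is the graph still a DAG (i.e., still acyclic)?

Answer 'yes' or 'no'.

Given toposort: [0, 2, 3, 1, 4, 5]
Position of 2: index 1; position of 3: index 2
New edge 2->3: forward
Forward edge: respects the existing order. Still a DAG, same toposort still valid.
Still a DAG? yes

Answer: yes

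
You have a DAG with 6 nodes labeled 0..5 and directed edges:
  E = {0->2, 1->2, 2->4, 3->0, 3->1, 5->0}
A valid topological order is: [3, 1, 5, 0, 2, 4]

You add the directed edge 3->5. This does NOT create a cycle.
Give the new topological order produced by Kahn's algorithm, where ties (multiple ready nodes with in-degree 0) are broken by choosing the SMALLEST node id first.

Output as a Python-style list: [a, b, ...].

Answer: [3, 1, 5, 0, 2, 4]

Derivation:
Old toposort: [3, 1, 5, 0, 2, 4]
Added edge: 3->5
Position of 3 (0) < position of 5 (2). Old order still valid.
Run Kahn's algorithm (break ties by smallest node id):
  initial in-degrees: [2, 1, 2, 0, 1, 1]
  ready (indeg=0): [3]
  pop 3: indeg[0]->1; indeg[1]->0; indeg[5]->0 | ready=[1, 5] | order so far=[3]
  pop 1: indeg[2]->1 | ready=[5] | order so far=[3, 1]
  pop 5: indeg[0]->0 | ready=[0] | order so far=[3, 1, 5]
  pop 0: indeg[2]->0 | ready=[2] | order so far=[3, 1, 5, 0]
  pop 2: indeg[4]->0 | ready=[4] | order so far=[3, 1, 5, 0, 2]
  pop 4: no out-edges | ready=[] | order so far=[3, 1, 5, 0, 2, 4]
  Result: [3, 1, 5, 0, 2, 4]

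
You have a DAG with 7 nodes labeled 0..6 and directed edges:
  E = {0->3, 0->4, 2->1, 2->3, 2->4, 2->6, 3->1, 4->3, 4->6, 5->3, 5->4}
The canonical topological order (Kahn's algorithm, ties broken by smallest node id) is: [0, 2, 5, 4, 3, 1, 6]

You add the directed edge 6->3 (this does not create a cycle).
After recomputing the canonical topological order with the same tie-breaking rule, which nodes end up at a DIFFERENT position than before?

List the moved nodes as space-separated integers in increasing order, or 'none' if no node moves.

Old toposort: [0, 2, 5, 4, 3, 1, 6]
Added edge 6->3
Recompute Kahn (smallest-id tiebreak):
  initial in-degrees: [0, 2, 0, 5, 3, 0, 2]
  ready (indeg=0): [0, 2, 5]
  pop 0: indeg[3]->4; indeg[4]->2 | ready=[2, 5] | order so far=[0]
  pop 2: indeg[1]->1; indeg[3]->3; indeg[4]->1; indeg[6]->1 | ready=[5] | order so far=[0, 2]
  pop 5: indeg[3]->2; indeg[4]->0 | ready=[4] | order so far=[0, 2, 5]
  pop 4: indeg[3]->1; indeg[6]->0 | ready=[6] | order so far=[0, 2, 5, 4]
  pop 6: indeg[3]->0 | ready=[3] | order so far=[0, 2, 5, 4, 6]
  pop 3: indeg[1]->0 | ready=[1] | order so far=[0, 2, 5, 4, 6, 3]
  pop 1: no out-edges | ready=[] | order so far=[0, 2, 5, 4, 6, 3, 1]
New canonical toposort: [0, 2, 5, 4, 6, 3, 1]
Compare positions:
  Node 0: index 0 -> 0 (same)
  Node 1: index 5 -> 6 (moved)
  Node 2: index 1 -> 1 (same)
  Node 3: index 4 -> 5 (moved)
  Node 4: index 3 -> 3 (same)
  Node 5: index 2 -> 2 (same)
  Node 6: index 6 -> 4 (moved)
Nodes that changed position: 1 3 6

Answer: 1 3 6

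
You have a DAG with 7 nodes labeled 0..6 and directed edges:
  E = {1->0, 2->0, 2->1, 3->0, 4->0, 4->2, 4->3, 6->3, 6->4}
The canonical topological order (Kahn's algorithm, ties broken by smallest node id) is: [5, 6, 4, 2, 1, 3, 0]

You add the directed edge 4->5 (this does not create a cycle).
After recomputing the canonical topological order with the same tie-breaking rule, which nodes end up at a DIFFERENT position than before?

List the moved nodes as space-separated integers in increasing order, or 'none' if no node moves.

Answer: 0 1 2 3 4 5 6

Derivation:
Old toposort: [5, 6, 4, 2, 1, 3, 0]
Added edge 4->5
Recompute Kahn (smallest-id tiebreak):
  initial in-degrees: [4, 1, 1, 2, 1, 1, 0]
  ready (indeg=0): [6]
  pop 6: indeg[3]->1; indeg[4]->0 | ready=[4] | order so far=[6]
  pop 4: indeg[0]->3; indeg[2]->0; indeg[3]->0; indeg[5]->0 | ready=[2, 3, 5] | order so far=[6, 4]
  pop 2: indeg[0]->2; indeg[1]->0 | ready=[1, 3, 5] | order so far=[6, 4, 2]
  pop 1: indeg[0]->1 | ready=[3, 5] | order so far=[6, 4, 2, 1]
  pop 3: indeg[0]->0 | ready=[0, 5] | order so far=[6, 4, 2, 1, 3]
  pop 0: no out-edges | ready=[5] | order so far=[6, 4, 2, 1, 3, 0]
  pop 5: no out-edges | ready=[] | order so far=[6, 4, 2, 1, 3, 0, 5]
New canonical toposort: [6, 4, 2, 1, 3, 0, 5]
Compare positions:
  Node 0: index 6 -> 5 (moved)
  Node 1: index 4 -> 3 (moved)
  Node 2: index 3 -> 2 (moved)
  Node 3: index 5 -> 4 (moved)
  Node 4: index 2 -> 1 (moved)
  Node 5: index 0 -> 6 (moved)
  Node 6: index 1 -> 0 (moved)
Nodes that changed position: 0 1 2 3 4 5 6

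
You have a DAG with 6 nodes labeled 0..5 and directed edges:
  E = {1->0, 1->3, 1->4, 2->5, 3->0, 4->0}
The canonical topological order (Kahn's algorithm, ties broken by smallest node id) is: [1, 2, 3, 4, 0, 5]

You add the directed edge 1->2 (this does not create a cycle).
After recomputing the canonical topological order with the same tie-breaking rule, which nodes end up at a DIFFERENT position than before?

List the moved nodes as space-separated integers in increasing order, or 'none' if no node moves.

Old toposort: [1, 2, 3, 4, 0, 5]
Added edge 1->2
Recompute Kahn (smallest-id tiebreak):
  initial in-degrees: [3, 0, 1, 1, 1, 1]
  ready (indeg=0): [1]
  pop 1: indeg[0]->2; indeg[2]->0; indeg[3]->0; indeg[4]->0 | ready=[2, 3, 4] | order so far=[1]
  pop 2: indeg[5]->0 | ready=[3, 4, 5] | order so far=[1, 2]
  pop 3: indeg[0]->1 | ready=[4, 5] | order so far=[1, 2, 3]
  pop 4: indeg[0]->0 | ready=[0, 5] | order so far=[1, 2, 3, 4]
  pop 0: no out-edges | ready=[5] | order so far=[1, 2, 3, 4, 0]
  pop 5: no out-edges | ready=[] | order so far=[1, 2, 3, 4, 0, 5]
New canonical toposort: [1, 2, 3, 4, 0, 5]
Compare positions:
  Node 0: index 4 -> 4 (same)
  Node 1: index 0 -> 0 (same)
  Node 2: index 1 -> 1 (same)
  Node 3: index 2 -> 2 (same)
  Node 4: index 3 -> 3 (same)
  Node 5: index 5 -> 5 (same)
Nodes that changed position: none

Answer: none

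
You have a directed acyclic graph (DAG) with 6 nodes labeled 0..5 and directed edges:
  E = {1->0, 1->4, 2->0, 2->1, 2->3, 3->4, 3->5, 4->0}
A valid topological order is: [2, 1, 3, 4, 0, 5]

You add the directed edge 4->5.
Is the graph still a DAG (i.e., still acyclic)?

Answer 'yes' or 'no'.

Answer: yes

Derivation:
Given toposort: [2, 1, 3, 4, 0, 5]
Position of 4: index 3; position of 5: index 5
New edge 4->5: forward
Forward edge: respects the existing order. Still a DAG, same toposort still valid.
Still a DAG? yes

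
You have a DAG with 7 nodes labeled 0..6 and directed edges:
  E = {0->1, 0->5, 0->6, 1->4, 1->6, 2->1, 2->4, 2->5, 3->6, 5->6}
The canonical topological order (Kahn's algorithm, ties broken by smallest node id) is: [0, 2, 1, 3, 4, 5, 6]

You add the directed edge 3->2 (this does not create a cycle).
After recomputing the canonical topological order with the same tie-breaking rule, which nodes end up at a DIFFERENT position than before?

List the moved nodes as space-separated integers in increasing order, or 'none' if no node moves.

Answer: 1 2 3

Derivation:
Old toposort: [0, 2, 1, 3, 4, 5, 6]
Added edge 3->2
Recompute Kahn (smallest-id tiebreak):
  initial in-degrees: [0, 2, 1, 0, 2, 2, 4]
  ready (indeg=0): [0, 3]
  pop 0: indeg[1]->1; indeg[5]->1; indeg[6]->3 | ready=[3] | order so far=[0]
  pop 3: indeg[2]->0; indeg[6]->2 | ready=[2] | order so far=[0, 3]
  pop 2: indeg[1]->0; indeg[4]->1; indeg[5]->0 | ready=[1, 5] | order so far=[0, 3, 2]
  pop 1: indeg[4]->0; indeg[6]->1 | ready=[4, 5] | order so far=[0, 3, 2, 1]
  pop 4: no out-edges | ready=[5] | order so far=[0, 3, 2, 1, 4]
  pop 5: indeg[6]->0 | ready=[6] | order so far=[0, 3, 2, 1, 4, 5]
  pop 6: no out-edges | ready=[] | order so far=[0, 3, 2, 1, 4, 5, 6]
New canonical toposort: [0, 3, 2, 1, 4, 5, 6]
Compare positions:
  Node 0: index 0 -> 0 (same)
  Node 1: index 2 -> 3 (moved)
  Node 2: index 1 -> 2 (moved)
  Node 3: index 3 -> 1 (moved)
  Node 4: index 4 -> 4 (same)
  Node 5: index 5 -> 5 (same)
  Node 6: index 6 -> 6 (same)
Nodes that changed position: 1 2 3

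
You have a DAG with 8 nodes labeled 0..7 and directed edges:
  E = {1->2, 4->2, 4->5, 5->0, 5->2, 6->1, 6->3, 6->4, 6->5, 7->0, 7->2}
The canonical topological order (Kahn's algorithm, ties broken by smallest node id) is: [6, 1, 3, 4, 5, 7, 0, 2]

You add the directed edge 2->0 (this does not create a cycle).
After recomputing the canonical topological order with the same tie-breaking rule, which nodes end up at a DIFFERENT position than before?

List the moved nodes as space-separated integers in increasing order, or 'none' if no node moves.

Old toposort: [6, 1, 3, 4, 5, 7, 0, 2]
Added edge 2->0
Recompute Kahn (smallest-id tiebreak):
  initial in-degrees: [3, 1, 4, 1, 1, 2, 0, 0]
  ready (indeg=0): [6, 7]
  pop 6: indeg[1]->0; indeg[3]->0; indeg[4]->0; indeg[5]->1 | ready=[1, 3, 4, 7] | order so far=[6]
  pop 1: indeg[2]->3 | ready=[3, 4, 7] | order so far=[6, 1]
  pop 3: no out-edges | ready=[4, 7] | order so far=[6, 1, 3]
  pop 4: indeg[2]->2; indeg[5]->0 | ready=[5, 7] | order so far=[6, 1, 3, 4]
  pop 5: indeg[0]->2; indeg[2]->1 | ready=[7] | order so far=[6, 1, 3, 4, 5]
  pop 7: indeg[0]->1; indeg[2]->0 | ready=[2] | order so far=[6, 1, 3, 4, 5, 7]
  pop 2: indeg[0]->0 | ready=[0] | order so far=[6, 1, 3, 4, 5, 7, 2]
  pop 0: no out-edges | ready=[] | order so far=[6, 1, 3, 4, 5, 7, 2, 0]
New canonical toposort: [6, 1, 3, 4, 5, 7, 2, 0]
Compare positions:
  Node 0: index 6 -> 7 (moved)
  Node 1: index 1 -> 1 (same)
  Node 2: index 7 -> 6 (moved)
  Node 3: index 2 -> 2 (same)
  Node 4: index 3 -> 3 (same)
  Node 5: index 4 -> 4 (same)
  Node 6: index 0 -> 0 (same)
  Node 7: index 5 -> 5 (same)
Nodes that changed position: 0 2

Answer: 0 2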